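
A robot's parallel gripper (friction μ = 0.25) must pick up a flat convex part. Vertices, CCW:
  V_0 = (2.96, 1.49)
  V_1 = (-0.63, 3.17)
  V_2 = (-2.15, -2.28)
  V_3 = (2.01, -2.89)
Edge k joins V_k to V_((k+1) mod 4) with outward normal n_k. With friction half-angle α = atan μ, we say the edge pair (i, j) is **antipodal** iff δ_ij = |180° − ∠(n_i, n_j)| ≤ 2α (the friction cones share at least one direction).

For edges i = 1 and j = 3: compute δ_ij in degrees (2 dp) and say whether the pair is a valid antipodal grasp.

α = atan 0.25 = 14.04°;  2α = 28.07°
edge 1: e_1 = (-1.52, -5.45);  n_1 = (-0.9632, +0.2686)
edge 3: e_3 = (+0.95, +4.38);  n_3 = (+0.9773, -0.2120)
∠(n_1, n_3) = 176.65°
δ = |180° − 176.65°| = 3.35°
3.35° ≤ 2α = 28.07°  →  valid

δ = 3.35°, valid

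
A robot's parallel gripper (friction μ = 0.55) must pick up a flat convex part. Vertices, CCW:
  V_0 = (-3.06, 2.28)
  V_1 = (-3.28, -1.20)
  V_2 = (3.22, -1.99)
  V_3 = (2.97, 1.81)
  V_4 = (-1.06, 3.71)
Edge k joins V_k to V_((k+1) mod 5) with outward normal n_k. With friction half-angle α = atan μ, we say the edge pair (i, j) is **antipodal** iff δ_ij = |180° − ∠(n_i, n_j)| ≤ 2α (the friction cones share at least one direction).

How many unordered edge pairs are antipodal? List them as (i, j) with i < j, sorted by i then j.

α = atan 0.55 = 28.81°;  2α = 57.62°
n_0 = (-0.9980, +0.0631)
n_1 = (-0.1207, -0.9927)
n_2 = (+0.9978, +0.0656)
n_3 = (+0.4264, +0.9045)
n_4 = (-0.5816, +0.8135)
  (0,1): δ = 93.31°  ·
  (0,2): δ = 7.38°  ✓
  (0,3): δ = 68.38°  ·
  (0,4): δ = 129.18°  ·
  (1,2): δ = 79.31°  ·
  (1,3): δ = 18.31°  ✓
  (1,4): δ = 42.49°  ✓
  (2,3): δ = 119.01°  ·
  (2,4): δ = 58.20°  ·
  (3,4): δ = 119.19°  ·
antipodal pairs: 3

count = 3; pairs: (0,2), (1,3), (1,4)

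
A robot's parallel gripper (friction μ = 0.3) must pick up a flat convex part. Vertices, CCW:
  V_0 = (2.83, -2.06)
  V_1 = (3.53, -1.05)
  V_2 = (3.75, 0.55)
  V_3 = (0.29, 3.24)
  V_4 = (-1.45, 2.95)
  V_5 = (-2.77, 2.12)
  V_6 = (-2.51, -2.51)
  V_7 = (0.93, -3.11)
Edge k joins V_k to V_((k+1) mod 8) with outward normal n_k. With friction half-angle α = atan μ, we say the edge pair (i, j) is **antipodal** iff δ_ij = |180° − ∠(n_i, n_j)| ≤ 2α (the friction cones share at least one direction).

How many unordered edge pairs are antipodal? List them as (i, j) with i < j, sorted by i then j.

α = atan 0.3 = 16.70°;  2α = 33.40°
n_0 = (+0.8219, -0.5696)
n_1 = (+0.9907, -0.1362)
n_2 = (+0.6138, +0.7895)
n_3 = (-0.1644, +0.9864)
n_4 = (-0.5323, +0.8466)
n_5 = (-0.9984, -0.0561)
n_6 = (-0.1718, -0.9851)
n_7 = (+0.4837, -0.8752)
  (0,1): δ = 153.10°  ·
  (0,2): δ = 93.14°  ·
  (0,3): δ = 45.81°  ·
  (0,4): δ = 23.11°  ✓
  (0,5): δ = 37.94°  ·
  (0,6): δ = 114.83°  ·
  (0,7): δ = 153.65°  ·
  (1,2): δ = 120.03°  ·
  (1,3): δ = 72.71°  ·
  (1,4): δ = 50.01°  ·
  (1,5): δ = 11.04°  ✓
  (1,6): δ = 87.94°  ·
  (1,7): δ = 126.76°  ·
  (2,3): δ = 132.67°  ·
  (2,4): δ = 109.98°  ·
  (2,5): δ = 48.92°  ·
  (2,6): δ = 27.97°  ✓
  (2,7): δ = 66.79°  ·
  (3,4): δ = 157.30°  ·
  (3,5): δ = 96.25°  ·
  (3,6): δ = 19.36°  ✓
  (3,7): δ = 19.46°  ✓
  (4,5): δ = 118.95°  ·
  (4,6): δ = 42.06°  ·
  (4,7): δ = 3.23°  ✓
  (5,6): δ = 103.11°  ·
  (5,7): δ = 64.29°  ·
  (6,7): δ = 141.18°  ·
antipodal pairs: 6

count = 6; pairs: (0,4), (1,5), (2,6), (3,6), (3,7), (4,7)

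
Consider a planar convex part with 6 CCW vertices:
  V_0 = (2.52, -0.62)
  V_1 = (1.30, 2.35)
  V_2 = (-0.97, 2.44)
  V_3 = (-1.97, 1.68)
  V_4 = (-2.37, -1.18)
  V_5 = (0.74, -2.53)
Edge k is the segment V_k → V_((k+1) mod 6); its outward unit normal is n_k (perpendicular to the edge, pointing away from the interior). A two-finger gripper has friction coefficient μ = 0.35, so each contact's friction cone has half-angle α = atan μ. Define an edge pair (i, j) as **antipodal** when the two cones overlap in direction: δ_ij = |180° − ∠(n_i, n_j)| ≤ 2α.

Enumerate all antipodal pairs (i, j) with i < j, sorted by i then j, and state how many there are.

count = 4; pairs: (0,3), (1,4), (2,5), (3,5)

α = atan 0.35 = 19.29°;  2α = 38.58°
n_0 = (+0.9250, +0.3800)
n_1 = (+0.0396, +0.9992)
n_2 = (-0.6051, +0.7962)
n_3 = (-0.9904, +0.1385)
n_4 = (-0.3982, -0.9173)
n_5 = (+0.7316, -0.6818)
  (0,1): δ = 114.60°  ·
  (0,2): δ = 75.10°  ·
  (0,3): δ = 30.29°  ✓
  (0,4): δ = 44.20°  ·
  (0,5): δ = 114.69°  ·
  (1,2): δ = 140.49°  ·
  (1,3): δ = 95.69°  ·
  (1,4): δ = 21.19°  ✓
  (1,5): δ = 49.29°  ·
  (2,3): δ = 135.20°  ·
  (2,4): δ = 60.70°  ·
  (2,5): δ = 9.78°  ✓
  (3,4): δ = 105.50°  ·
  (3,5): δ = 35.02°  ✓
  (4,5): δ = 109.52°  ·
antipodal pairs: 4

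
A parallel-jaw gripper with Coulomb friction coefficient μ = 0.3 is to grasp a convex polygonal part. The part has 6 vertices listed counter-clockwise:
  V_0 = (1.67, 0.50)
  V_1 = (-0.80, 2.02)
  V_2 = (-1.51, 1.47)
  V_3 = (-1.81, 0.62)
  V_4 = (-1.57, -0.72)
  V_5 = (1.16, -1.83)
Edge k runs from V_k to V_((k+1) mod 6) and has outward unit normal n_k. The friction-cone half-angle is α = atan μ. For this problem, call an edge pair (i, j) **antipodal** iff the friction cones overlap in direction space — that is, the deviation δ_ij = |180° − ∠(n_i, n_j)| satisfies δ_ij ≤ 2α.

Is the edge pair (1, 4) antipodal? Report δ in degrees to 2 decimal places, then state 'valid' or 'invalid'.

α = atan 0.3 = 16.70°;  2α = 33.40°
edge 1: e_1 = (-0.71, -0.55);  n_1 = (-0.6124, +0.7905)
edge 4: e_4 = (+2.73, -1.11);  n_4 = (-0.3767, -0.9264)
∠(n_1, n_4) = 120.11°
δ = |180° − 120.11°| = 59.89°
59.89° > 2α = 33.40°  →  invalid

δ = 59.89°, invalid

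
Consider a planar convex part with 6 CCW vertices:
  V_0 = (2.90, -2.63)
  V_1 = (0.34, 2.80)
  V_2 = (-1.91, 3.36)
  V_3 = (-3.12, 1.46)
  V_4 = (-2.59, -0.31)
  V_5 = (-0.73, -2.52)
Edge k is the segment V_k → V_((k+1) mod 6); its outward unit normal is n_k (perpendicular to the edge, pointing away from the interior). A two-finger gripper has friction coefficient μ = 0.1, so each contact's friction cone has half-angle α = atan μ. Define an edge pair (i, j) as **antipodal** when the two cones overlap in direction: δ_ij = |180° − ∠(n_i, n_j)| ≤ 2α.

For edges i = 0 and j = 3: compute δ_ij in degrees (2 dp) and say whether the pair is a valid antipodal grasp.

α = atan 0.1 = 5.71°;  2α = 11.42°
edge 0: e_0 = (-2.56, +5.43);  n_0 = (+0.9045, +0.4264)
edge 3: e_3 = (+0.53, -1.77);  n_3 = (-0.9580, -0.2869)
∠(n_0, n_3) = 171.43°
δ = |180° − 171.43°| = 8.57°
8.57° ≤ 2α = 11.42°  →  valid

δ = 8.57°, valid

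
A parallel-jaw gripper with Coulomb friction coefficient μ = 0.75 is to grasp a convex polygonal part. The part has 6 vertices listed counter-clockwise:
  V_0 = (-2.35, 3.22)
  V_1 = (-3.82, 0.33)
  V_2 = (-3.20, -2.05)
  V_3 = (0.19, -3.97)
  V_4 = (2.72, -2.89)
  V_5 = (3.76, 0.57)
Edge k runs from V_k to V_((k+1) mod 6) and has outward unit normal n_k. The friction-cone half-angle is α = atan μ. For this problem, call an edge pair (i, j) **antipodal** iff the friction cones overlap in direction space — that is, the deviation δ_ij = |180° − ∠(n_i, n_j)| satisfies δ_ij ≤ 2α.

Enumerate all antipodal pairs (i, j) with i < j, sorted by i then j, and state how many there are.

count = 6; pairs: (0,3), (0,4), (1,4), (1,5), (2,5), (3,5)

α = atan 0.75 = 36.87°;  2α = 73.74°
n_0 = (-0.8913, +0.4534)
n_1 = (-0.9677, -0.2521)
n_2 = (-0.4928, -0.8701)
n_3 = (+0.3926, -0.9197)
n_4 = (+0.9577, -0.2879)
n_5 = (+0.3979, +0.9174)
  (0,1): δ = 138.44°  ·
  (0,2): δ = 92.57°  ·
  (0,3): δ = 39.92°  ✓
  (0,4): δ = 10.23°  ✓
  (0,5): δ = 93.51°  ·
  (1,2): δ = 134.13°  ·
  (1,3): δ = 81.48°  ·
  (1,4): δ = 31.33°  ✓
  (1,5): δ = 51.95°  ✓
  (2,3): δ = 127.36°  ·
  (2,4): δ = 77.20°  ·
  (2,5): δ = 6.08°  ✓
  (3,4): δ = 129.85°  ·
  (3,5): δ = 46.56°  ✓
  (4,5): δ = 96.72°  ·
antipodal pairs: 6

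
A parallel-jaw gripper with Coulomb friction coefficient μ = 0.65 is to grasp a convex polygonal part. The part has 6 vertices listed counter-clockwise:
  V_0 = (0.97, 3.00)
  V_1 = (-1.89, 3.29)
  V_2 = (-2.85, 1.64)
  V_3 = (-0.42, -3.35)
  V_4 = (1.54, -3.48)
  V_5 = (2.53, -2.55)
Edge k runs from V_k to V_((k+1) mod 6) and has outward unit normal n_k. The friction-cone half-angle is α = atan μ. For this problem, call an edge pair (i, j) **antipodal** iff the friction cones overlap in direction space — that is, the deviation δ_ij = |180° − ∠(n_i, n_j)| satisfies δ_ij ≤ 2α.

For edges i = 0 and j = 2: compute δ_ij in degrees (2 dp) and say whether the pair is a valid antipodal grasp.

δ = 58.25°, valid

α = atan 0.65 = 33.02°;  2α = 66.05°
edge 0: e_0 = (-2.86, +0.29);  n_0 = (+0.1009, +0.9949)
edge 2: e_2 = (+2.43, -4.99);  n_2 = (-0.8991, -0.4378)
∠(n_0, n_2) = 121.75°
δ = |180° − 121.75°| = 58.25°
58.25° ≤ 2α = 66.05°  →  valid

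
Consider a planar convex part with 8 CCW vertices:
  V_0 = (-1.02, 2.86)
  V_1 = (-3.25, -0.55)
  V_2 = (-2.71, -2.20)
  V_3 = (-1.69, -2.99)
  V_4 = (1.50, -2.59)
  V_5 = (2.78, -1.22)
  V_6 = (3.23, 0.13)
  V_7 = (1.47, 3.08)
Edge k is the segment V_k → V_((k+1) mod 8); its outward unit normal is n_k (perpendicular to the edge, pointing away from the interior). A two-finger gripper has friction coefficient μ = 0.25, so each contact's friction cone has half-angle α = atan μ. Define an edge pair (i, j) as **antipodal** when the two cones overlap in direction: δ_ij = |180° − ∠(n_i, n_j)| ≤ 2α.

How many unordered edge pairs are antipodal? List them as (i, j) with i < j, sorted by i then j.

count = 5; pairs: (0,4), (0,5), (1,6), (2,6), (3,7)

α = atan 0.25 = 14.04°;  2α = 28.07°
n_0 = (-0.8369, +0.5473)
n_1 = (-0.9504, -0.3110)
n_2 = (-0.6123, -0.7906)
n_3 = (+0.1244, -0.9922)
n_4 = (+0.7307, -0.6827)
n_5 = (+0.9487, -0.3162)
n_6 = (+0.8588, +0.5124)
n_7 = (-0.0880, +0.9961)
  (0,1): δ = 128.70°  ·
  (0,2): δ = 94.58°  ·
  (0,3): δ = 49.67°  ·
  (0,4): δ = 9.87°  ✓
  (0,5): δ = 14.75°  ✓
  (0,6): δ = 64.00°  ·
  (0,7): δ = 128.23°  ·
  (1,2): δ = 145.88°  ·
  (1,3): δ = 100.97°  ·
  (1,4): δ = 61.18°  ·
  (1,5): δ = 36.56°  ·
  (1,6): δ = 12.70°  ✓
  (1,7): δ = 76.93°  ·
  (2,3): δ = 135.09°  ·
  (2,4): δ = 95.30°  ·
  (2,5): δ = 70.68°  ·
  (2,6): δ = 21.42°  ✓
  (2,7): δ = 42.81°  ·
  (3,4): δ = 140.20°  ·
  (3,5): δ = 115.58°  ·
  (3,6): δ = 66.33°  ·
  (3,7): δ = 2.10°  ✓
  (4,5): δ = 155.38°  ·
  (4,6): δ = 106.12°  ·
  (4,7): δ = 41.90°  ·
  (5,6): δ = 130.74°  ·
  (5,7): δ = 66.52°  ·
  (6,7): δ = 115.77°  ·
antipodal pairs: 5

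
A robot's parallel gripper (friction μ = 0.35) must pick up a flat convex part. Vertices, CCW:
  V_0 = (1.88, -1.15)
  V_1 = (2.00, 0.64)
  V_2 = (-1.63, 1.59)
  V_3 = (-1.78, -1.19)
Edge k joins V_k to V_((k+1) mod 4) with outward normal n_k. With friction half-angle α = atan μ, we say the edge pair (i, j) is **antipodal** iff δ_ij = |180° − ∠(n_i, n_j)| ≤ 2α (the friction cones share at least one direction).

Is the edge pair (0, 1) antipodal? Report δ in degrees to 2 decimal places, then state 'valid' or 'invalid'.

δ = 100.83°, invalid

α = atan 0.35 = 19.29°;  2α = 38.58°
edge 0: e_0 = (+0.12, +1.79);  n_0 = (+0.9978, -0.0669)
edge 1: e_1 = (-3.63, +0.95);  n_1 = (+0.2532, +0.9674)
∠(n_0, n_1) = 79.17°
δ = |180° − 79.17°| = 100.83°
100.83° > 2α = 38.58°  →  invalid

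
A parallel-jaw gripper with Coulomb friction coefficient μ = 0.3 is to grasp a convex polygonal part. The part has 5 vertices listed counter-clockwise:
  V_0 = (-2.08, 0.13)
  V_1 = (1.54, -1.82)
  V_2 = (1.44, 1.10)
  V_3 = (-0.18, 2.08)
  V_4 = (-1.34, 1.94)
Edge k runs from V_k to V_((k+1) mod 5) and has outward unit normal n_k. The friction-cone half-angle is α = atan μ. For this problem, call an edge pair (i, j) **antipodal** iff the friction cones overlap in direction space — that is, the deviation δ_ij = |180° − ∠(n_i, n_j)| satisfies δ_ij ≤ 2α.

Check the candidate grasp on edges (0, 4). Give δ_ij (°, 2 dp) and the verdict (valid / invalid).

α = atan 0.3 = 16.70°;  2α = 33.40°
edge 0: e_0 = (+3.62, -1.95);  n_0 = (-0.4742, -0.8804)
edge 4: e_4 = (-0.74, -1.81);  n_4 = (-0.9256, +0.3784)
∠(n_0, n_4) = 83.93°
δ = |180° − 83.93°| = 96.07°
96.07° > 2α = 33.40°  →  invalid

δ = 96.07°, invalid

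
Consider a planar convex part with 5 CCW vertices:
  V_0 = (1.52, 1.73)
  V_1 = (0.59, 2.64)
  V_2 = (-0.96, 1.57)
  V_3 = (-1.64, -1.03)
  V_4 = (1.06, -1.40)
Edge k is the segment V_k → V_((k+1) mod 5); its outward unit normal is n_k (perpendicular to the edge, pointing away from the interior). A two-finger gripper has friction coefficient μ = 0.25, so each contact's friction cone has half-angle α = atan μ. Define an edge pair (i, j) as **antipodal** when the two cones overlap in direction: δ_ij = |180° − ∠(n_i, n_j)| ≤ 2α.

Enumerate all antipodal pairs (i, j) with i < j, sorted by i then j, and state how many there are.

α = atan 0.25 = 14.04°;  2α = 28.07°
n_0 = (+0.6994, +0.7148)
n_1 = (-0.5681, +0.8230)
n_2 = (-0.9675, +0.2530)
n_3 = (-0.1358, -0.9907)
n_4 = (+0.9894, -0.1454)
  (0,1): δ = 101.00°  ·
  (0,2): δ = 60.28°  ·
  (0,3): δ = 36.57°  ·
  (0,4): δ = 126.02°  ·
  (1,2): δ = 139.27°  ·
  (1,3): δ = 42.42°  ·
  (1,4): δ = 47.02°  ·
  (2,3): δ = 83.15°  ·
  (2,4): δ = 6.30°  ✓
  (3,4): δ = 90.56°  ·
antipodal pairs: 1

count = 1; pairs: (2,4)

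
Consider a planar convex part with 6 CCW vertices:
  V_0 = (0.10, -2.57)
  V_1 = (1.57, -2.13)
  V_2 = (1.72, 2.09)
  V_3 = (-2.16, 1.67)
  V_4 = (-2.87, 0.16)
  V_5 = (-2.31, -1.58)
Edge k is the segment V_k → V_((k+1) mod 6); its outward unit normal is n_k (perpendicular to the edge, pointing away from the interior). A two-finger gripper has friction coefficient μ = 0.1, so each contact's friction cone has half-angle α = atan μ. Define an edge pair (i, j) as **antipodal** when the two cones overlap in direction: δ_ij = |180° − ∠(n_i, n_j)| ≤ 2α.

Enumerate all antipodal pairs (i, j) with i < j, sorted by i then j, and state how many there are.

count = 1; pairs: (0,2)

α = atan 0.1 = 5.71°;  2α = 11.42°
n_0 = (+0.2867, -0.9580)
n_1 = (+0.9994, -0.0355)
n_2 = (-0.1076, +0.9942)
n_3 = (-0.9050, +0.4255)
n_4 = (-0.9519, -0.3064)
n_5 = (-0.3800, -0.9250)
  (0,1): δ = 108.70°  ·
  (0,2): δ = 10.49°  ✓
  (0,3): δ = 48.15°  ·
  (0,4): δ = 91.18°  ·
  (0,5): δ = 141.00°  ·
  (1,2): δ = 81.79°  ·
  (1,3): δ = 23.15°  ·
  (1,4): δ = 19.88°  ·
  (1,5): δ = 69.70°  ·
  (2,3): δ = 121.36°  ·
  (2,4): δ = 78.34°  ·
  (2,5): δ = 28.51°  ·
  (3,4): δ = 136.98°  ·
  (3,5): δ = 87.15°  ·
  (4,5): δ = 130.17°  ·
antipodal pairs: 1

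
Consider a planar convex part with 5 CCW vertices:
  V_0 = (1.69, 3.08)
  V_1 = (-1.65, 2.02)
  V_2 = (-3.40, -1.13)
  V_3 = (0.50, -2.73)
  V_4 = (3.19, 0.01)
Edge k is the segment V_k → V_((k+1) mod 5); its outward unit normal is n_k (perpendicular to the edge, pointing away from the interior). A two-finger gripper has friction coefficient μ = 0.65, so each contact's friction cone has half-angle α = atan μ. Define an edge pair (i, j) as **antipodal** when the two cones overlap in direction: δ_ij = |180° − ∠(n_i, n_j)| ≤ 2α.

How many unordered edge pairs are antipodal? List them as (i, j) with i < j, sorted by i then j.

α = atan 0.65 = 33.02°;  2α = 66.05°
n_0 = (-0.3025, +0.9532)
n_1 = (-0.8742, +0.4856)
n_2 = (-0.3796, -0.9252)
n_3 = (+0.7136, -0.7006)
n_4 = (+0.8985, +0.4390)
  (0,1): δ = 136.66°  ·
  (0,2): δ = 39.91°  ✓
  (0,3): δ = 27.92°  ✓
  (0,4): δ = 98.43°  ·
  (1,2): δ = 83.25°  ·
  (1,3): δ = 15.42°  ✓
  (1,4): δ = 55.09°  ✓
  (2,3): δ = 112.17°  ·
  (2,4): δ = 41.65°  ✓
  (3,4): δ = 109.49°  ·
antipodal pairs: 5

count = 5; pairs: (0,2), (0,3), (1,3), (1,4), (2,4)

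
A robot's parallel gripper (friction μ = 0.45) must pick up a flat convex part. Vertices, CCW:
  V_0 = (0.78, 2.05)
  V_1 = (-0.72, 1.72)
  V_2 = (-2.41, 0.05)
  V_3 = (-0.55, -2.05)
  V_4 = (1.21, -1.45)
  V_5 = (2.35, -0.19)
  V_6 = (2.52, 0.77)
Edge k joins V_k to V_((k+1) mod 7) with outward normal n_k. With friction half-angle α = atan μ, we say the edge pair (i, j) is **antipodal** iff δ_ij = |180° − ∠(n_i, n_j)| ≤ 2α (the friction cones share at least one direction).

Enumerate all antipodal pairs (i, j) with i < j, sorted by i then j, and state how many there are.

count = 6; pairs: (0,3), (0,4), (1,3), (1,4), (1,5), (2,6)

α = atan 0.45 = 24.23°;  2α = 48.46°
n_0 = (-0.2149, +0.9766)
n_1 = (-0.7029, +0.7113)
n_2 = (-0.7486, -0.6630)
n_3 = (+0.3227, -0.9465)
n_4 = (+0.7415, -0.6709)
n_5 = (+0.9847, -0.1744)
n_6 = (+0.5926, +0.8055)
  (0,1): δ = 147.75°  ·
  (0,2): δ = 60.88°  ·
  (0,3): δ = 6.42°  ✓
  (0,4): δ = 35.45°  ✓
  (0,5): δ = 67.55°  ·
  (0,6): δ = 131.25°  ·
  (1,2): δ = 93.13°  ·
  (1,3): δ = 25.83°  ✓
  (1,4): δ = 3.20°  ✓
  (1,5): δ = 35.30°  ✓
  (1,6): δ = 99.00°  ·
  (2,3): δ = 112.71°  ·
  (2,4): δ = 83.67°  ·
  (2,5): δ = 51.57°  ·
  (2,6): δ = 12.13°  ✓
  (3,4): δ = 150.96°  ·
  (3,5): δ = 118.87°  ·
  (3,6): δ = 55.16°  ·
  (4,5): δ = 147.90°  ·
  (4,6): δ = 84.20°  ·
  (5,6): δ = 116.30°  ·
antipodal pairs: 6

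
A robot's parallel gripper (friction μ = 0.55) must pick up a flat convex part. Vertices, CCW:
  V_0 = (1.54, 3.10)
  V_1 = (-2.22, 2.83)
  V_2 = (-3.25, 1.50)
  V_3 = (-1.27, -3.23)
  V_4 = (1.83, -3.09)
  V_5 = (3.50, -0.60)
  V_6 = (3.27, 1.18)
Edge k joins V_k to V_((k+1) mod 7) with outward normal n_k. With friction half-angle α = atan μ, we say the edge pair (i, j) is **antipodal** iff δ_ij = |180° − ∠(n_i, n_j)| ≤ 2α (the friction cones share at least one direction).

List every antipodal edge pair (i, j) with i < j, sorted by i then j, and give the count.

α = atan 0.55 = 28.81°;  2α = 57.62°
n_0 = (-0.0716, +0.9974)
n_1 = (-0.7906, +0.6123)
n_2 = (-0.9224, -0.3861)
n_3 = (+0.0451, -0.9990)
n_4 = (+0.8305, -0.5570)
n_5 = (+0.9918, +0.1281)
n_6 = (+0.7429, +0.6694)
  (0,1): δ = 131.86°  ·
  (0,2): δ = 71.39°  ·
  (0,3): δ = 1.52°  ✓
  (0,4): δ = 52.04°  ✓
  (0,5): δ = 93.26°  ·
  (0,6): δ = 127.91°  ·
  (1,2): δ = 119.53°  ·
  (1,3): δ = 49.66°  ✓
  (1,4): δ = 3.91°  ✓
  (1,5): δ = 45.12°  ✓
  (1,6): δ = 79.78°  ·
  (2,3): δ = 110.13°  ·
  (2,4): δ = 56.56°  ✓
  (2,5): δ = 15.35°  ✓
  (2,6): δ = 19.31°  ✓
  (3,4): δ = 126.43°  ·
  (3,5): δ = 85.22°  ·
  (3,6): δ = 50.57°  ✓
  (4,5): δ = 138.79°  ·
  (4,6): δ = 104.13°  ·
  (5,6): δ = 145.34°  ·
antipodal pairs: 9

count = 9; pairs: (0,3), (0,4), (1,3), (1,4), (1,5), (2,4), (2,5), (2,6), (3,6)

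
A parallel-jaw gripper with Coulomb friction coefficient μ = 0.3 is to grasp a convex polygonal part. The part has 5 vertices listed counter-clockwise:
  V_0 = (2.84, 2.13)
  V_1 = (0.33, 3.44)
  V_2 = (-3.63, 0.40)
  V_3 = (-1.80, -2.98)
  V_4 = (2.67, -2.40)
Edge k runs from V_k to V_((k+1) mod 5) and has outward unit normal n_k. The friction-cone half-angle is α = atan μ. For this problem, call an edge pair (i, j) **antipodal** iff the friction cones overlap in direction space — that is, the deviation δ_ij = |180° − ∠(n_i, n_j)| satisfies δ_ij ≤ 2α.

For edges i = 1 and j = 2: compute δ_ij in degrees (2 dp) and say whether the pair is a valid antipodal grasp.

α = atan 0.3 = 16.70°;  2α = 33.40°
edge 1: e_1 = (-3.96, -3.04);  n_1 = (-0.6089, +0.7932)
edge 2: e_2 = (+1.83, -3.38);  n_2 = (-0.8794, -0.4761)
∠(n_1, n_2) = 80.92°
δ = |180° − 80.92°| = 99.08°
99.08° > 2α = 33.40°  →  invalid

δ = 99.08°, invalid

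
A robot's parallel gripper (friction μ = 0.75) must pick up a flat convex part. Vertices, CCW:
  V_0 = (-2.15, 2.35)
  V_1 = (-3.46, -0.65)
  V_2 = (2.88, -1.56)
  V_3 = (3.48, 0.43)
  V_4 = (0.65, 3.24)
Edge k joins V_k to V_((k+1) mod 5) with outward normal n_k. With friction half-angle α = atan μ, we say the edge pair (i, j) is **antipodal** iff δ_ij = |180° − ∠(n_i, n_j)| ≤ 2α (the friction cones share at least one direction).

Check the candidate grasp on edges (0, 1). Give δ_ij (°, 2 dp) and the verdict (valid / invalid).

α = atan 0.75 = 36.87°;  2α = 73.74°
edge 0: e_0 = (-1.31, -3.00);  n_0 = (-0.9164, +0.4002)
edge 1: e_1 = (+6.34, -0.91);  n_1 = (-0.1421, -0.9899)
∠(n_0, n_1) = 105.42°
δ = |180° − 105.42°| = 74.58°
74.58° > 2α = 73.74°  →  invalid

δ = 74.58°, invalid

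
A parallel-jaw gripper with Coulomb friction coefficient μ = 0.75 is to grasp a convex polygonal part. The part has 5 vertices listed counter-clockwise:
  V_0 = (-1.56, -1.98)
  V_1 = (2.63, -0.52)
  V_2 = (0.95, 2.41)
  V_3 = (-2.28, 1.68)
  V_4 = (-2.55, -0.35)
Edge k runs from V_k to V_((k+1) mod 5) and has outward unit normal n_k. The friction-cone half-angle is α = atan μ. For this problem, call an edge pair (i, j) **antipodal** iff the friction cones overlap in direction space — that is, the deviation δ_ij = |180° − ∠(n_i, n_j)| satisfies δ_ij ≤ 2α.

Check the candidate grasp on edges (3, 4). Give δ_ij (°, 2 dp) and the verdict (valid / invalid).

α = atan 0.75 = 36.87°;  2α = 73.74°
edge 3: e_3 = (-0.27, -2.03);  n_3 = (-0.9913, +0.1318)
edge 4: e_4 = (+0.99, -1.63);  n_4 = (-0.8547, -0.5191)
∠(n_3, n_4) = 38.85°
δ = |180° − 38.85°| = 141.15°
141.15° > 2α = 73.74°  →  invalid

δ = 141.15°, invalid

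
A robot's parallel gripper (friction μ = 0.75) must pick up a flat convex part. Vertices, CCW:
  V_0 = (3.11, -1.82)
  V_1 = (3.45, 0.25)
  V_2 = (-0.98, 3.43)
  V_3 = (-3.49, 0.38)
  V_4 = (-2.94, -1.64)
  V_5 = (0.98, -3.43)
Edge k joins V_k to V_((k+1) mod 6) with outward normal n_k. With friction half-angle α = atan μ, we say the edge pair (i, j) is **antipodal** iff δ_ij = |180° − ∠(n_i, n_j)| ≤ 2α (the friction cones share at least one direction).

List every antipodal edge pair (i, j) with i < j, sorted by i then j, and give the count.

α = atan 0.75 = 36.87°;  2α = 73.74°
n_0 = (+0.9868, -0.1621)
n_1 = (+0.5831, +0.8124)
n_2 = (-0.7721, +0.6354)
n_3 = (-0.9649, -0.2627)
n_4 = (-0.4154, -0.9096)
n_5 = (+0.6030, -0.7977)
  (0,1): δ = 116.34°  ·
  (0,2): δ = 30.13°  ✓
  (0,3): δ = 24.56°  ✓
  (0,4): δ = 74.78°  ·
  (0,5): δ = 136.41°  ·
  (1,2): δ = 93.78°  ·
  (1,3): δ = 39.10°  ✓
  (1,4): δ = 11.13°  ✓
  (1,5): δ = 72.76°  ✓
  (2,3): δ = 125.32°  ·
  (2,4): δ = 75.09°  ·
  (2,5): δ = 13.46°  ✓
  (3,4): δ = 129.77°  ·
  (3,5): δ = 68.15°  ✓
  (4,5): δ = 118.37°  ·
antipodal pairs: 7

count = 7; pairs: (0,2), (0,3), (1,3), (1,4), (1,5), (2,5), (3,5)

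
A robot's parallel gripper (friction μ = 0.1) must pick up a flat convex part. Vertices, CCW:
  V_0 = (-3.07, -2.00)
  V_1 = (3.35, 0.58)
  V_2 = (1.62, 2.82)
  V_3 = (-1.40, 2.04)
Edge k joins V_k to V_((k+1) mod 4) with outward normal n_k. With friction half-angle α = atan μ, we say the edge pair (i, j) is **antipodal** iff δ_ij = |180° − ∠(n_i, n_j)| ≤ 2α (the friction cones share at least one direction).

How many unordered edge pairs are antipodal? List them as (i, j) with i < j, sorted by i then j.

count = 1; pairs: (0,2)

α = atan 0.1 = 5.71°;  2α = 11.42°
n_0 = (+0.3729, -0.9279)
n_1 = (+0.7914, +0.6112)
n_2 = (-0.2501, +0.9682)
n_3 = (-0.9242, +0.3820)
  (0,1): δ = 74.21°  ·
  (0,2): δ = 7.41°  ✓
  (0,3): δ = 45.65°  ·
  (1,2): δ = 113.20°  ·
  (1,3): δ = 60.14°  ·
  (2,3): δ = 126.94°  ·
antipodal pairs: 1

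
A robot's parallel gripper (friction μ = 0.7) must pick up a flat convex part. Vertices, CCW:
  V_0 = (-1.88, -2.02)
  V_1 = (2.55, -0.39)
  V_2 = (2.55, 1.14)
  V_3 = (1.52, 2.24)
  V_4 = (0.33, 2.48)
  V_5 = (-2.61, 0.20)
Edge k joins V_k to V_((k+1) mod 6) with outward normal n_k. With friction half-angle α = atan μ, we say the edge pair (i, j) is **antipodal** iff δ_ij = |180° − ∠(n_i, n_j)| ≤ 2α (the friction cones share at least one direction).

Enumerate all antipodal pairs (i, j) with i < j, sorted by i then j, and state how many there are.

count = 7; pairs: (0,2), (0,3), (0,4), (1,4), (1,5), (2,5), (3,5)

α = atan 0.7 = 34.99°;  2α = 69.98°
n_0 = (+0.3453, -0.9385)
n_1 = (+1.0000, -0.0000)
n_2 = (+0.7300, +0.6835)
n_3 = (+0.1977, +0.9803)
n_4 = (-0.6128, +0.7902)
n_5 = (-0.9500, -0.3124)
  (0,1): δ = 110.20°  ·
  (0,2): δ = 67.08°  ✓
  (0,3): δ = 31.60°  ✓
  (0,4): δ = 17.59°  ✓
  (0,5): δ = 88.00°  ·
  (1,2): δ = 136.88°  ·
  (1,3): δ = 101.40°  ·
  (1,4): δ = 52.21°  ✓
  (1,5): δ = 18.20°  ✓
  (2,3): δ = 144.52°  ·
  (2,4): δ = 95.32°  ·
  (2,5): δ = 24.92°  ✓
  (3,4): δ = 130.80°  ·
  (3,5): δ = 60.40°  ✓
  (4,5): δ = 109.59°  ·
antipodal pairs: 7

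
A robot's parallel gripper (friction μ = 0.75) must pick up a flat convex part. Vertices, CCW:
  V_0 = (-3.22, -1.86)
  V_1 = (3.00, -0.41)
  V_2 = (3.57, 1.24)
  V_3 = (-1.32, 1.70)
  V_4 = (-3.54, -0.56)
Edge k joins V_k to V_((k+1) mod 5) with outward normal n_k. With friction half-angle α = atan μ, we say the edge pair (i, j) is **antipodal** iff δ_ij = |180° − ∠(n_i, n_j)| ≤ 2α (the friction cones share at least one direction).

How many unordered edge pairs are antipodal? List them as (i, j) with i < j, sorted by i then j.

count = 5; pairs: (0,2), (0,3), (1,3), (1,4), (2,4)

α = atan 0.75 = 36.87°;  2α = 73.74°
n_0 = (+0.2270, -0.9739)
n_1 = (+0.9452, -0.3265)
n_2 = (+0.0937, +0.9956)
n_3 = (-0.7134, +0.7008)
n_4 = (-0.9710, -0.2390)
  (0,1): δ = 122.18°  ·
  (0,2): δ = 18.50°  ✓
  (0,3): δ = 32.39°  ✓
  (0,4): δ = 90.71°  ·
  (1,2): δ = 76.32°  ·
  (1,3): δ = 25.43°  ✓
  (1,4): δ = 32.89°  ✓
  (2,3): δ = 129.11°  ·
  (2,4): δ = 70.80°  ✓
  (3,4): δ = 121.68°  ·
antipodal pairs: 5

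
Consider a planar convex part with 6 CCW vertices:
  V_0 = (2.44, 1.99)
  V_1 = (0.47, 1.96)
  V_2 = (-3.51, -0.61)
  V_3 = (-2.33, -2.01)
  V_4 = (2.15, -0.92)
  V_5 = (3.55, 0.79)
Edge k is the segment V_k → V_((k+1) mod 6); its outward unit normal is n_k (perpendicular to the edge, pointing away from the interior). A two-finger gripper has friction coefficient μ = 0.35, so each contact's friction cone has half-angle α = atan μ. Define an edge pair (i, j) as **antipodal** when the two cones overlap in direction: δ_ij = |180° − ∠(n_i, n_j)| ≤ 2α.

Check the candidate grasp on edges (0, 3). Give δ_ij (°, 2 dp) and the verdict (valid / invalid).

α = atan 0.35 = 19.29°;  2α = 38.58°
edge 0: e_0 = (-1.97, -0.03);  n_0 = (-0.0152, +0.9999)
edge 3: e_3 = (+4.48, +1.09);  n_3 = (+0.2364, -0.9717)
∠(n_0, n_3) = 167.20°
δ = |180° − 167.20°| = 12.80°
12.80° ≤ 2α = 38.58°  →  valid

δ = 12.80°, valid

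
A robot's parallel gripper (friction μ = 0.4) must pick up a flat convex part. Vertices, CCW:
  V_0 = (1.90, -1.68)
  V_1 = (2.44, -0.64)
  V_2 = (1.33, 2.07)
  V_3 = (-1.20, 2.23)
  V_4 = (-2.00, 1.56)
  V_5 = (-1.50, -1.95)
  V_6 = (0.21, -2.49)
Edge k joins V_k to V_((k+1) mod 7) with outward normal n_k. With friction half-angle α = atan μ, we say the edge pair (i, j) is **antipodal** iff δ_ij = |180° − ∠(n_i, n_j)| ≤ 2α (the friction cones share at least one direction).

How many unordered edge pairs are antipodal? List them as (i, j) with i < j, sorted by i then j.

count = 6; pairs: (0,3), (0,4), (1,4), (2,5), (2,6), (3,6)

α = atan 0.4 = 21.80°;  2α = 43.60°
n_0 = (+0.8875, -0.4608)
n_1 = (+0.9254, +0.3790)
n_2 = (+0.0631, +0.9980)
n_3 = (-0.6421, +0.7666)
n_4 = (-0.9900, -0.1410)
n_5 = (-0.3011, -0.9536)
n_6 = (+0.4322, -0.9018)
  (0,1): δ = 130.29°  ·
  (0,2): δ = 66.18°  ·
  (0,3): δ = 22.61°  ✓
  (0,4): δ = 35.55°  ✓
  (0,5): δ = 99.91°  ·
  (0,6): δ = 143.05°  ·
  (1,2): δ = 115.89°  ·
  (1,3): δ = 72.33°  ·
  (1,4): δ = 14.17°  ✓
  (1,5): δ = 50.20°  ·
  (1,6): δ = 93.33°  ·
  (2,3): δ = 136.44°  ·
  (2,4): δ = 78.27°  ·
  (2,5): δ = 13.91°  ✓
  (2,6): δ = 29.23°  ✓
  (3,4): δ = 121.84°  ·
  (3,5): δ = 57.47°  ·
  (3,6): δ = 14.34°  ✓
  (4,5): δ = 115.63°  ·
  (4,6): δ = 72.50°  ·
  (5,6): δ = 136.87°  ·
antipodal pairs: 6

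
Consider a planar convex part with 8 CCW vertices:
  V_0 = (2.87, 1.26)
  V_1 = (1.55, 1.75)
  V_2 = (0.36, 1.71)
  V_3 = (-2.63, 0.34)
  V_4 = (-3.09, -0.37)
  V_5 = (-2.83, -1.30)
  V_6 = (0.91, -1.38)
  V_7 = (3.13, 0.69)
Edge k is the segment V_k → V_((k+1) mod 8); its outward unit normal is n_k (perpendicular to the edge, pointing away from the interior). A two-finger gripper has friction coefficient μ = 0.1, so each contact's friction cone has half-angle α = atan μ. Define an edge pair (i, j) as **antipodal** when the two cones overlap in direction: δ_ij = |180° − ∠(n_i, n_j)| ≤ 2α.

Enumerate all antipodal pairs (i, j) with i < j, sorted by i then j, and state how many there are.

count = 2; pairs: (1,5), (4,7)

α = atan 0.1 = 5.71°;  2α = 11.42°
n_0 = (+0.3480, +0.9375)
n_1 = (-0.0336, +0.9994)
n_2 = (-0.4166, +0.9091)
n_3 = (-0.8393, +0.5437)
n_4 = (-0.9631, -0.2692)
n_5 = (-0.0214, -0.9998)
n_6 = (+0.6820, -0.7314)
n_7 = (+0.9098, +0.4150)
  (0,1): δ = 157.71°  ·
  (0,2): δ = 135.02°  ·
  (0,3): δ = 102.57°  ·
  (0,4): δ = 54.02°  ·
  (0,5): δ = 19.14°  ·
  (0,6): δ = 63.36°  ·
  (0,7): δ = 134.89°  ·
  (1,2): δ = 157.31°  ·
  (1,3): δ = 124.86°  ·
  (1,4): δ = 76.31°  ·
  (1,5): δ = 3.15°  ✓
  (1,6): δ = 41.07°  ·
  (1,7): δ = 112.59°  ·
  (2,3): δ = 147.56°  ·
  (2,4): δ = 99.00°  ·
  (2,5): δ = 25.84°  ·
  (2,6): δ = 18.38°  ·
  (2,7): δ = 89.90°  ·
  (3,4): δ = 131.44°  ·
  (3,5): δ = 58.29°  ·
  (3,6): δ = 14.06°  ·
  (3,7): δ = 57.46°  ·
  (4,5): δ = 106.84°  ·
  (4,6): δ = 62.62°  ·
  (4,7): δ = 8.90°  ✓
  (5,6): δ = 135.78°  ·
  (5,7): δ = 64.25°  ·
  (6,7): δ = 108.48°  ·
antipodal pairs: 2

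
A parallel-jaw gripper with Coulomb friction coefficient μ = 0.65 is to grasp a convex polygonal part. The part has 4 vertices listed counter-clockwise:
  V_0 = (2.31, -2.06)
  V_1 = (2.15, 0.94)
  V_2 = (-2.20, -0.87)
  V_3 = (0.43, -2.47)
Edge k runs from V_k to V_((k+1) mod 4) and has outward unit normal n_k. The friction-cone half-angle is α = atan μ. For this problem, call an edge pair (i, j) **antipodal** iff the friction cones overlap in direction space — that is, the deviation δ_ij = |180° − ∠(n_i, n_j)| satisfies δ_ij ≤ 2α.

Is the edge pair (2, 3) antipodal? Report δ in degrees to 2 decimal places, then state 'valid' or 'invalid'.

α = atan 0.65 = 33.02°;  2α = 66.05°
edge 2: e_2 = (+2.63, -1.60);  n_2 = (-0.5197, -0.8543)
edge 3: e_3 = (+1.88, +0.41);  n_3 = (+0.2131, -0.9770)
∠(n_2, n_3) = 43.62°
δ = |180° − 43.62°| = 136.38°
136.38° > 2α = 66.05°  →  invalid

δ = 136.38°, invalid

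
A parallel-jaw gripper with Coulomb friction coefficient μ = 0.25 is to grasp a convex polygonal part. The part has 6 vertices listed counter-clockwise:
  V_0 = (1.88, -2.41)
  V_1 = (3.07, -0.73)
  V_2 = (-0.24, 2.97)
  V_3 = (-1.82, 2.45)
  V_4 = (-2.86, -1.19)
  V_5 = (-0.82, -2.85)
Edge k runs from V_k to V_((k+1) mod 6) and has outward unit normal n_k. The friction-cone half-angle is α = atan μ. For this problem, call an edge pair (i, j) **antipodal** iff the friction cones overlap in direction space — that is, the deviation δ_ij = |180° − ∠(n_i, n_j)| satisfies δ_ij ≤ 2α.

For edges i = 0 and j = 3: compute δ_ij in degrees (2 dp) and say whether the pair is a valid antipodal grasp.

α = atan 0.25 = 14.04°;  2α = 28.07°
edge 0: e_0 = (+1.19, +1.68);  n_0 = (+0.8160, -0.5780)
edge 3: e_3 = (-1.04, -3.64);  n_3 = (-0.9615, +0.2747)
∠(n_0, n_3) = 160.63°
δ = |180° − 160.63°| = 19.37°
19.37° ≤ 2α = 28.07°  →  valid

δ = 19.37°, valid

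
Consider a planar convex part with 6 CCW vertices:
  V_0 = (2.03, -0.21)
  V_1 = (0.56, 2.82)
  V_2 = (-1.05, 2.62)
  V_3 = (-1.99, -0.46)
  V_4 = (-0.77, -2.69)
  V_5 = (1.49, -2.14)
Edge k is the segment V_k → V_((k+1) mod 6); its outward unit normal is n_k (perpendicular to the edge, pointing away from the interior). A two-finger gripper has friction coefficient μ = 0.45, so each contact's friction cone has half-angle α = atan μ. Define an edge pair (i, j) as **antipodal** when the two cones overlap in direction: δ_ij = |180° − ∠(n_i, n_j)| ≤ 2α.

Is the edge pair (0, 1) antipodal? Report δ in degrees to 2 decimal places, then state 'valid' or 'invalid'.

α = atan 0.45 = 24.23°;  2α = 48.46°
edge 0: e_0 = (-1.47, +3.03);  n_0 = (+0.8997, +0.4365)
edge 1: e_1 = (-1.61, -0.20);  n_1 = (-0.1233, +0.9924)
∠(n_0, n_1) = 71.20°
δ = |180° − 71.20°| = 108.80°
108.80° > 2α = 48.46°  →  invalid

δ = 108.80°, invalid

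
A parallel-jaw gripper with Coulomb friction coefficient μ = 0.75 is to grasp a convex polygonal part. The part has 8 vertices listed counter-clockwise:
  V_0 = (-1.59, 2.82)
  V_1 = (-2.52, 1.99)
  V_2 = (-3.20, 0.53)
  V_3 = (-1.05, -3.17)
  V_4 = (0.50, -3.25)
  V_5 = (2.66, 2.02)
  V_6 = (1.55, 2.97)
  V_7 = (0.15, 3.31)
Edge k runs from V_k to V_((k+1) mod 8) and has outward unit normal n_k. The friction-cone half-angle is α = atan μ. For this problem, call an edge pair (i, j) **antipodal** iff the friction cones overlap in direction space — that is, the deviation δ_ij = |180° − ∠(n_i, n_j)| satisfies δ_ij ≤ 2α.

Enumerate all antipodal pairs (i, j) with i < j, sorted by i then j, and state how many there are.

α = atan 0.75 = 36.87°;  2α = 73.74°
n_0 = (-0.6659, +0.7461)
n_1 = (-0.9065, +0.4222)
n_2 = (-0.8646, -0.5024)
n_3 = (-0.0515, -0.9987)
n_4 = (+0.9253, -0.3792)
n_5 = (+0.6502, +0.7597)
n_6 = (+0.2360, +0.9718)
n_7 = (-0.2711, +0.9626)
  (0,1): δ = 156.72°  ·
  (0,2): δ = 101.59°  ·
  (0,3): δ = 44.70°  ✓
  (0,4): δ = 25.96°  ✓
  (0,5): δ = 97.69°  ·
  (0,6): δ = 124.60°  ·
  (0,7): δ = 153.98°  ·
  (1,2): δ = 124.87°  ·
  (1,3): δ = 67.98°  ✓
  (1,4): δ = 2.69°  ✓
  (1,5): δ = 74.42°  ·
  (1,6): δ = 101.32°  ·
  (1,7): δ = 130.70°  ·
  (2,3): δ = 123.11°  ·
  (2,4): δ = 52.45°  ✓
  (2,5): δ = 19.28°  ✓
  (2,6): δ = 46.19°  ✓
  (2,7): δ = 75.57°  ·
  (3,4): δ = 109.33°  ·
  (3,5): δ = 37.60°  ✓
  (3,6): δ = 10.70°  ✓
  (3,7): δ = 18.68°  ✓
  (4,5): δ = 108.27°  ·
  (4,6): δ = 81.36°  ·
  (4,7): δ = 51.99°  ✓
  (5,6): δ = 153.09°  ·
  (5,7): δ = 123.71°  ·
  (6,7): δ = 150.62°  ·
antipodal pairs: 11

count = 11; pairs: (0,3), (0,4), (1,3), (1,4), (2,4), (2,5), (2,6), (3,5), (3,6), (3,7), (4,7)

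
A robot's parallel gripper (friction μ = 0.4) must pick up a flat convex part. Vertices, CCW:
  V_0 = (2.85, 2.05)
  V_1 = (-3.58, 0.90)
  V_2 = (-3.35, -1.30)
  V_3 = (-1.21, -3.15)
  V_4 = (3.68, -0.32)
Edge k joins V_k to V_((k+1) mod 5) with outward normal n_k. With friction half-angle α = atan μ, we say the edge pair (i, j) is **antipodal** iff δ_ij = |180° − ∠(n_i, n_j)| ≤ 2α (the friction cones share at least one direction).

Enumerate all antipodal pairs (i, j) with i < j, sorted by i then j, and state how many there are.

count = 3; pairs: (0,3), (1,4), (2,4)

α = atan 0.4 = 21.80°;  2α = 43.60°
n_0 = (-0.1761, +0.9844)
n_1 = (-0.9946, -0.1040)
n_2 = (-0.6540, -0.7565)
n_3 = (+0.5009, -0.8655)
n_4 = (+0.9438, +0.3305)
  (0,1): δ = 94.17°  ·
  (0,2): δ = 50.98°  ·
  (0,3): δ = 19.92°  ✓
  (0,4): δ = 99.16°  ·
  (1,2): δ = 136.81°  ·
  (1,3): δ = 65.91°  ·
  (1,4): δ = 13.33°  ✓
  (2,3): δ = 109.10°  ·
  (2,4): δ = 29.86°  ✓
  (3,4): δ = 100.76°  ·
antipodal pairs: 3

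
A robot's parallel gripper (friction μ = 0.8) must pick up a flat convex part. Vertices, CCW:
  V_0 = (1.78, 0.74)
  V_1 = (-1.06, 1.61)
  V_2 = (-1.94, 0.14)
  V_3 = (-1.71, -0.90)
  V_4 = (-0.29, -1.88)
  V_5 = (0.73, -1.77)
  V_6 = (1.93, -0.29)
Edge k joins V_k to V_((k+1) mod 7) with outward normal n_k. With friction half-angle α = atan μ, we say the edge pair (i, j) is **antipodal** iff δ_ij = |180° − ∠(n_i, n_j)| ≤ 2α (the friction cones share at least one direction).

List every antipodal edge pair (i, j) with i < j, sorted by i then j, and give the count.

α = atan 0.8 = 38.66°;  2α = 77.32°
n_0 = (+0.2929, +0.9561)
n_1 = (-0.8580, +0.5136)
n_2 = (-0.9764, -0.2159)
n_3 = (-0.5680, -0.8230)
n_4 = (+0.1072, -0.9942)
n_5 = (+0.7768, -0.6298)
n_6 = (+0.9896, +0.1441)
  (0,1): δ = 103.87°  ·
  (0,2): δ = 60.50°  ✓
  (0,3): δ = 17.58°  ✓
  (0,4): δ = 23.19°  ✓
  (0,5): δ = 68.00°  ✓
  (0,6): δ = 115.32°  ·
  (1,2): δ = 136.62°  ·
  (1,3): δ = 93.70°  ·
  (1,4): δ = 52.94°  ✓
  (1,5): δ = 8.13°  ✓
  (1,6): δ = 39.19°  ✓
  (2,3): δ = 137.08°  ·
  (2,4): δ = 96.32°  ·
  (2,5): δ = 51.51°  ✓
  (2,6): δ = 4.18°  ✓
  (3,4): δ = 139.23°  ·
  (3,5): δ = 94.42°  ·
  (3,6): δ = 47.10°  ✓
  (4,5): δ = 135.19°  ·
  (4,6): δ = 87.87°  ·
  (5,6): δ = 132.68°  ·
antipodal pairs: 10

count = 10; pairs: (0,2), (0,3), (0,4), (0,5), (1,4), (1,5), (1,6), (2,5), (2,6), (3,6)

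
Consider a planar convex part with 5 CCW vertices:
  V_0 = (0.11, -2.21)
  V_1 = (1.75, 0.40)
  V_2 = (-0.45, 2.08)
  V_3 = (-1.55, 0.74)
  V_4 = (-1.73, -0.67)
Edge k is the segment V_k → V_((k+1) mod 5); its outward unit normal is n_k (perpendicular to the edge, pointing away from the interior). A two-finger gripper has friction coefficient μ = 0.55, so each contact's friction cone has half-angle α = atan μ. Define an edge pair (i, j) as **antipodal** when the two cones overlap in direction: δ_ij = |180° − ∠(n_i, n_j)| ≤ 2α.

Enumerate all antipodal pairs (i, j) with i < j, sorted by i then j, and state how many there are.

count = 3; pairs: (0,2), (0,3), (1,4)

α = atan 0.55 = 28.81°;  2α = 57.62°
n_0 = (+0.8467, -0.5320)
n_1 = (+0.6069, +0.7948)
n_2 = (-0.7729, +0.6345)
n_3 = (-0.9919, +0.1266)
n_4 = (-0.6418, -0.7669)
  (0,1): δ = 95.22°  ·
  (0,2): δ = 7.24°  ✓
  (0,3): δ = 24.87°  ✓
  (0,4): δ = 82.22°  ·
  (1,2): δ = 92.02°  ·
  (1,3): δ = 59.91°  ·
  (1,4): δ = 2.56°  ✓
  (2,3): δ = 147.89°  ·
  (2,4): δ = 90.55°  ·
  (3,4): δ = 122.65°  ·
antipodal pairs: 3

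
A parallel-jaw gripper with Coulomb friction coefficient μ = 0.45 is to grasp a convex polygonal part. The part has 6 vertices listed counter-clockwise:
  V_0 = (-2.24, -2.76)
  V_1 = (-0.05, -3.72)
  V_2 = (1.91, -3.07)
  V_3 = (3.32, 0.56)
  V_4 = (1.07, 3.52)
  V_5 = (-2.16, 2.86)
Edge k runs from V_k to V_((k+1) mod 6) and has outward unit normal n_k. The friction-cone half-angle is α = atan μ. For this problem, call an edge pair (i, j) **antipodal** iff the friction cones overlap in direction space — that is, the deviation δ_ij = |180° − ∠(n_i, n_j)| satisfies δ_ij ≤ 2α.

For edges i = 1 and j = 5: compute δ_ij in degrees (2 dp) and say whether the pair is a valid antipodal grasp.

α = atan 0.45 = 24.23°;  2α = 48.46°
edge 1: e_1 = (+1.96, +0.65);  n_1 = (+0.3148, -0.9492)
edge 5: e_5 = (-0.08, -5.62);  n_5 = (-0.9999, +0.0142)
∠(n_1, n_5) = 109.16°
δ = |180° − 109.16°| = 70.84°
70.84° > 2α = 48.46°  →  invalid

δ = 70.84°, invalid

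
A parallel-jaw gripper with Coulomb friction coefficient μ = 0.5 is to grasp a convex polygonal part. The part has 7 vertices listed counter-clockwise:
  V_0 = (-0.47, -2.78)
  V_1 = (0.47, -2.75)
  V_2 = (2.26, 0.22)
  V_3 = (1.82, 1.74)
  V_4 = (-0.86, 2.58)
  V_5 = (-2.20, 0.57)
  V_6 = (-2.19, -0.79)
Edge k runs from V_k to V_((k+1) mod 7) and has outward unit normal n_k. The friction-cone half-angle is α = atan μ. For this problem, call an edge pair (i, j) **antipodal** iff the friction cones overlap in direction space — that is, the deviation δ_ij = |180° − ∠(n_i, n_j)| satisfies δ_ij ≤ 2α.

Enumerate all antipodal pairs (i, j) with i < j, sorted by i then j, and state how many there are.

count = 7; pairs: (0,3), (1,4), (1,5), (2,4), (2,5), (2,6), (3,6)

α = atan 0.5 = 26.57°;  2α = 53.13°
n_0 = (+0.0319, -0.9995)
n_1 = (+0.8565, -0.5162)
n_2 = (+0.9606, +0.2781)
n_3 = (+0.2991, +0.9542)
n_4 = (-0.8321, +0.5547)
n_5 = (-1.0000, -0.0074)
n_6 = (-0.7566, -0.6539)
  (0,1): δ = 122.91°  ·
  (0,2): δ = 75.68°  ·
  (0,3): δ = 19.23°  ✓
  (0,4): δ = 54.48°  ·
  (0,5): δ = 88.59°  ·
  (0,6): δ = 129.01°  ·
  (1,2): δ = 132.78°  ·
  (1,3): δ = 76.33°  ·
  (1,4): δ = 2.61°  ✓
  (1,5): δ = 31.50°  ✓
  (1,6): δ = 71.91°  ·
  (2,3): δ = 123.55°  ·
  (2,4): δ = 49.83°  ✓
  (2,5): δ = 15.72°  ✓
  (2,6): δ = 24.69°  ✓
  (3,4): δ = 106.29°  ·
  (3,5): δ = 72.18°  ·
  (3,6): δ = 31.76°  ✓
  (4,5): δ = 145.89°  ·
  (4,6): δ = 105.47°  ·
  (5,6): δ = 139.58°  ·
antipodal pairs: 7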